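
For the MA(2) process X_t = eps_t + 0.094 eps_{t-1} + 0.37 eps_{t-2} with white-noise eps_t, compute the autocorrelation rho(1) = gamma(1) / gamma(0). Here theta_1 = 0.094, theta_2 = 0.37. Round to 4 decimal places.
\rho(1) = 0.1124

For an MA(q) process with theta_0 = 1, the autocovariance is
  gamma(k) = sigma^2 * sum_{i=0..q-k} theta_i * theta_{i+k},
and rho(k) = gamma(k) / gamma(0). Sigma^2 cancels.
  numerator   = (1)*(0.094) + (0.094)*(0.37) = 0.12878.
  denominator = (1)^2 + (0.094)^2 + (0.37)^2 = 1.145736.
  rho(1) = 0.12878 / 1.145736 = 0.1124.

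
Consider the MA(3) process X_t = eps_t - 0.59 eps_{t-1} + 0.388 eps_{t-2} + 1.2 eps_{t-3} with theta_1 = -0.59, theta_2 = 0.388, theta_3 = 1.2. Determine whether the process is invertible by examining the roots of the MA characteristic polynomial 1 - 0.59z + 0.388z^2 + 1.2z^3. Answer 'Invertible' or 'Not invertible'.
\text{Not invertible}

The MA(q) characteristic polynomial is P(z) = 1 - 0.59z + 0.388z^2 + 1.2z^3.
Invertibility requires all roots to lie outside the unit circle, i.e. |z| > 1 for every root.
Degree 3: look for a simple real root z0 first, then factor out (1 - z/z0) and solve the remaining quadratic.
Testing z0 = -1.25: P(-1.25) = 1 + (-0.59)(-1.25) + (0.388)(-1.25)^2 + (1.2)(-1.25)^3
  = 1 + (0.7375) + (0.60625) + (-2.34375) = 0.  So z_0 = -1.25 is a root, |z_0| = 1.25.
Divide out the factor (1 + 0.8 z) = (1 - z/z0) (since 1/z0 = -0.8):
  P(z) = (1 + 0.8 z)(1 + (-1.39) z + (1.5) z^2)
  [check: z-coef -1.39 - (-0.8) = -0.59; z^2-coef 1.5 - (-0.8)(-1.39) = 0.388; z^3-coef -(-0.8)(1.5) = 1.2.]
Remaining roots from the quadratic factor 1 + (-1.39) z + (1.5) z^2:
  Set 1 + (-1.39) z + (1.5) z^2 = 0, i.e. a z^2 + b z + c = 0 with a = 1.5, b = -1.39, c = 1.
  Discriminant D = b^2 - 4ac = (-1.39)^2 - 4*(1.5)*1 = 1.9321 - (6) = -4.0679.
  D < 0, so the roots are the complex-conjugate pair z = (-b +/- i sqrt(-D)) / (2a) = 0.4633 +/- 0.6723i.
  For a conjugate pair |z|^2 = z * conj(z) = (product of roots) = c/a = 1/(1.5) = 0.666667, so |z| = sqrt(0.666667) = 0.8165 for both roots.
Moduli of all roots: 1.2500, 0.8165, 0.8165.
All moduli strictly greater than 1? No.
Verdict: Not invertible.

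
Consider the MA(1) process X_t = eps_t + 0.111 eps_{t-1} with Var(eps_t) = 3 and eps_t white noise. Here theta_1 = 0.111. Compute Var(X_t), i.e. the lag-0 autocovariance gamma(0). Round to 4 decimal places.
\gamma(0) = 3.0370

For an MA(q) process X_t = eps_t + sum_i theta_i eps_{t-i} with
Var(eps_t) = sigma^2, the variance is
  gamma(0) = sigma^2 * (1 + sum_i theta_i^2).
  sum_i theta_i^2 = (0.111)^2 = 0.012321.
  gamma(0) = 3 * (1 + 0.012321) = 3 * 1.012321 = 3.036963, which rounds to 3.0370.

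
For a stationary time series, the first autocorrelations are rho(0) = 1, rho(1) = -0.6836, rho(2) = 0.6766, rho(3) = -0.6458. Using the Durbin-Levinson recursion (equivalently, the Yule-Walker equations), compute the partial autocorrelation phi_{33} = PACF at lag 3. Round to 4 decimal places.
\phi_{33} = -0.2140

The PACF at lag k is phi_{kk}, the last component of the solution
to the Yule-Walker system G_k phi = r_k where
  (G_k)_{ij} = rho(|i - j|), (r_k)_i = rho(i), i,j = 1..k.
Equivalently, Durbin-Levinson gives phi_{kk} iteratively:
  phi_{11} = rho(1)
  phi_{kk} = [rho(k) - sum_{j=1..k-1} phi_{k-1,j} rho(k-j)]
            / [1 - sum_{j=1..k-1} phi_{k-1,j} rho(j)],
  phi_{k,j} = phi_{k-1,j} - phi_{kk} phi_{k-1,k-j},  j = 1..k-1.
Step k = 1:
  phi_11 = rho(1) = -0.6836.
Step k = 2:
  phi_22 = [rho(2) - phi_11 rho(1)] / [1 - phi_11 rho(1)] = [0.6766 - (-0.6836)(-0.6836)] / [1 - (-0.6836)(-0.6836)]
         = 0.20929104 / 0.53269104 = 0.392894.
  Update: phi_21 = phi_11 - phi_22 phi_11 = -0.6836 - (0.392894)(-0.6836) = -0.415018.
Step k = 3:
  phi_33 = [rho(3) - phi_21 rho(2) - phi_22 rho(1)] / [1 - phi_21 rho(1) - phi_22 rho(2)]
    numerator   = -0.6458 - (-0.415018)(0.6766) - (0.392894)(-0.6836) = -0.09641674
    denominator = 1 - (-0.415018)(-0.6836) - (0.392894)(0.6766) = 0.45046187
  phi_33 = -0.09641674 / 0.45046187 = -0.214.
Therefore phi_{33} = -0.2140.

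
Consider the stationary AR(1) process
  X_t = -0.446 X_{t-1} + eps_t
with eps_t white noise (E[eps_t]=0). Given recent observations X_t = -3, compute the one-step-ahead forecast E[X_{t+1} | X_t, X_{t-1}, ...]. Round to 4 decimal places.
E[X_{t+1} \mid \mathcal F_t] = 1.3380

For an AR(p) model X_t = c + sum_i phi_i X_{t-i} + eps_t, the
one-step-ahead conditional mean is
  E[X_{t+1} | X_t, ...] = c + sum_i phi_i X_{t+1-i}.
Substitute known values:
  E[X_{t+1} | ...] = (-0.446) * (-3)
                   = 1.3380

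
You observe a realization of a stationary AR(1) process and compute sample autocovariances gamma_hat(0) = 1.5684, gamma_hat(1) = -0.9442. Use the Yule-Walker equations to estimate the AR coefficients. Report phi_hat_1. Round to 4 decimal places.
\hat\phi_{1} = -0.6020

The Yule-Walker equations for an AR(p) process read, in matrix form,
  Gamma_p phi = r_p,   with   (Gamma_p)_{ij} = gamma(|i - j|),
                       (r_p)_i = gamma(i),   i,j = 1..p.
Substitute the sample gammas (Toeplitz matrix and right-hand side of size 1):
  Gamma_p = [[1.5684]]
  r_p     = [-0.9442]
With p = 1 this is the single equation gamma(0) phi_1 = gamma(1):
  phi_hat_1 = gamma(1) / gamma(0) = -0.9442 / 1.5684 = -0.6020.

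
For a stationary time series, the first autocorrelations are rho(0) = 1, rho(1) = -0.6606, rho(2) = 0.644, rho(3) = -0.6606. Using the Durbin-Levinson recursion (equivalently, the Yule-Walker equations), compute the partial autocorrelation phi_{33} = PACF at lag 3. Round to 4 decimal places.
\phi_{33} = -0.3049

The PACF at lag k is phi_{kk}, the last component of the solution
to the Yule-Walker system G_k phi = r_k where
  (G_k)_{ij} = rho(|i - j|), (r_k)_i = rho(i), i,j = 1..k.
Equivalently, Durbin-Levinson gives phi_{kk} iteratively:
  phi_{11} = rho(1)
  phi_{kk} = [rho(k) - sum_{j=1..k-1} phi_{k-1,j} rho(k-j)]
            / [1 - sum_{j=1..k-1} phi_{k-1,j} rho(j)],
  phi_{k,j} = phi_{k-1,j} - phi_{kk} phi_{k-1,k-j},  j = 1..k-1.
Step k = 1:
  phi_11 = rho(1) = -0.6606.
Step k = 2:
  phi_22 = [rho(2) - phi_11 rho(1)] / [1 - phi_11 rho(1)] = [0.644 - (-0.6606)(-0.6606)] / [1 - (-0.6606)(-0.6606)]
         = 0.20760764 / 0.56360764 = 0.368355.
  Update: phi_21 = phi_11 - phi_22 phi_11 = -0.6606 - (0.368355)(-0.6606) = -0.417265.
Step k = 3:
  phi_33 = [rho(3) - phi_21 rho(2) - phi_22 rho(1)] / [1 - phi_21 rho(1) - phi_22 rho(2)]
    numerator   = -0.6606 - (-0.417265)(0.644) - (0.368355)(-0.6606) = -0.14854625
    denominator = 1 - (-0.417265)(-0.6606) - (0.368355)(0.644) = 0.48713435
  phi_33 = -0.14854625 / 0.48713435 = -0.3049.
Therefore phi_{33} = -0.3049.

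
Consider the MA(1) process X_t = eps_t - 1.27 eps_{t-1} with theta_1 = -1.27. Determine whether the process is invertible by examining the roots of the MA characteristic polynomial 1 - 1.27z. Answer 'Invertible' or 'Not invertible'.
\text{Not invertible}

The MA(q) characteristic polynomial is P(z) = 1 - 1.27z.
Invertibility requires all roots to lie outside the unit circle, i.e. |z| > 1 for every root.
This is linear in z: 1 + (-1.27) z = 0  =>  z = -1/(-1.27) = 0.787402,  |z| = 0.787402.
Moduli of all roots: 0.7874.
All moduli strictly greater than 1? No.
Verdict: Not invertible.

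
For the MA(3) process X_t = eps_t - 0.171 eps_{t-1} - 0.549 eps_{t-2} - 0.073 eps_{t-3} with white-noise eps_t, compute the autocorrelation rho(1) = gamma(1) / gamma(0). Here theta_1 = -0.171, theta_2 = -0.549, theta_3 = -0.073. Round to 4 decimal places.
\rho(1) = -0.0277

For an MA(q) process with theta_0 = 1, the autocovariance is
  gamma(k) = sigma^2 * sum_{i=0..q-k} theta_i * theta_{i+k},
and rho(k) = gamma(k) / gamma(0). Sigma^2 cancels.
  numerator   = (1)*(-0.171) + (-0.171)*(-0.549) + (-0.549)*(-0.073) = -0.037044.
  denominator = (1)^2 + (-0.171)^2 + (-0.549)^2 + (-0.073)^2 = 1.335971.
  rho(1) = -0.037044 / 1.335971 = -0.0277.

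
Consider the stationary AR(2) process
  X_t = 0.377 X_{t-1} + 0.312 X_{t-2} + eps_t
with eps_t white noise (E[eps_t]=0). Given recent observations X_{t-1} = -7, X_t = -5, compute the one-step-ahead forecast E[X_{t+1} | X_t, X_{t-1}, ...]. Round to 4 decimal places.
E[X_{t+1} \mid \mathcal F_t] = -4.0690

For an AR(p) model X_t = c + sum_i phi_i X_{t-i} + eps_t, the
one-step-ahead conditional mean is
  E[X_{t+1} | X_t, ...] = c + sum_i phi_i X_{t+1-i}.
Substitute known values:
  E[X_{t+1} | ...] = (0.377) * (-5) + (0.312) * (-7)
                   = -4.0690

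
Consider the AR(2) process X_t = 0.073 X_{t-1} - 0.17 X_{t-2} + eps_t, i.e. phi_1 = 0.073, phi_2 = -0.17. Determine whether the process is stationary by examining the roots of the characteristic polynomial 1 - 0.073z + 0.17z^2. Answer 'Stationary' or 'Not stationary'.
\text{Stationary}

The AR(p) characteristic polynomial is P(z) = 1 - 0.073z + 0.17z^2.
Stationarity requires all roots to lie outside the unit circle, i.e. |z| > 1 for every root.
Set 1 + (-0.073) z + (0.17) z^2 = 0, i.e. a z^2 + b z + c = 0 with a = 0.17, b = -0.073, c = 1.
Discriminant D = b^2 - 4ac = (-0.073)^2 - 4*(0.17)*1 = 0.005329 - (0.68) = -0.674671.
D < 0, so the roots are the complex-conjugate pair z = (-b +/- i sqrt(-D)) / (2a) = 0.2147 +/- 2.4158i.
For a conjugate pair |z|^2 = z * conj(z) = (product of roots) = c/a = 1/(0.17) = 5.882353, so |z| = sqrt(5.882353) = 2.4254 for both roots.
Moduli of all roots: 2.4254, 2.4254.
All moduli strictly greater than 1? Yes.
Verdict: Stationary.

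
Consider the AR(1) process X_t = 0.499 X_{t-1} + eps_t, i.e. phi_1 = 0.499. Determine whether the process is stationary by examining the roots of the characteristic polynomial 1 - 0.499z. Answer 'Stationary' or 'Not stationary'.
\text{Stationary}

The AR(p) characteristic polynomial is P(z) = 1 - 0.499z.
Stationarity requires all roots to lie outside the unit circle, i.e. |z| > 1 for every root.
This is linear in z: 1 + (-0.499) z = 0  =>  z = -1/(-0.499) = 2.004008,  |z| = 2.004008.
Moduli of all roots: 2.0040.
All moduli strictly greater than 1? Yes.
Verdict: Stationary.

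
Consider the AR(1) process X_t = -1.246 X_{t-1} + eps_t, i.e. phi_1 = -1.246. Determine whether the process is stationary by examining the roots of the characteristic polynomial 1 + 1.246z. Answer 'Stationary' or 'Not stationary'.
\text{Not stationary}

The AR(p) characteristic polynomial is P(z) = 1 + 1.246z.
Stationarity requires all roots to lie outside the unit circle, i.e. |z| > 1 for every root.
This is linear in z: 1 + (1.246) z = 0  =>  z = -1/(1.246) = -0.802568,  |z| = 0.802568.
Moduli of all roots: 0.8026.
All moduli strictly greater than 1? No.
Verdict: Not stationary.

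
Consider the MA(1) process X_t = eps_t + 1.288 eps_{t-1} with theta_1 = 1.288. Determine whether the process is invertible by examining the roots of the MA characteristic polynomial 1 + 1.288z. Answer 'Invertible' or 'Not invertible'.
\text{Not invertible}

The MA(q) characteristic polynomial is P(z) = 1 + 1.288z.
Invertibility requires all roots to lie outside the unit circle, i.e. |z| > 1 for every root.
This is linear in z: 1 + (1.288) z = 0  =>  z = -1/(1.288) = -0.776398,  |z| = 0.776398.
Moduli of all roots: 0.7764.
All moduli strictly greater than 1? No.
Verdict: Not invertible.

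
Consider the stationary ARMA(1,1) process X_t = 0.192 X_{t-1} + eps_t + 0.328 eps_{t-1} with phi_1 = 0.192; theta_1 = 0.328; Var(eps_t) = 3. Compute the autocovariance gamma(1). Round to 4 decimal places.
\gamma(1) = 1.7217

Multiply the model equation by X_{t-k} and take expectations. With theta_0 = psi_0 = 1 and psi_j the MA(infinity) weights, this gives
  gamma(k) - sum_i phi_i gamma(k-i) = c_k,
  c_k = sigma^2 * sum_{j=k..q} theta_j psi_{j-k}   (c_k = 0 for k > q),
using gamma(-m) = gamma(m).
psi-weights needed (psi_j = theta_j + sum_i phi_i psi_{j-i}):
  psi_1 = theta_1 + phi_1 = 0.328 + (0.192) = 0.52
Right-hand sides:
  c_0 = sigma^2 (1 + theta_1 psi_1) = 3 * (1 + (0.328)(0.52)) = 3 * 1.17056 = 3.51168
  c_1 = sigma^2 theta_1 = 3 * (0.328) = 0.984
  c_2 = 0
Equations for k = 0 and k = 1 (AR order 1):
  gamma(0) = phi_1 gamma(1) + c_0
  gamma(1) = phi_1 gamma(0) + c_1
Substituting the second into the first: gamma(0) (1 - phi_1^2) = c_0 + phi_1 c_1, so
  gamma(0) = (c_0 + phi_1 c_1) / (1 - phi_1^2) = (3.51168 + (0.192)(0.984)) / (1 - (0.192)^2) = 3.700608 / 0.963136 = 3.842249.
  gamma(1) = phi_1 gamma(0) + c_1 = (0.192)(3.842249) + (0.984) = 1.721712.
Therefore gamma(1) = 1.7217 (to 4 decimal places).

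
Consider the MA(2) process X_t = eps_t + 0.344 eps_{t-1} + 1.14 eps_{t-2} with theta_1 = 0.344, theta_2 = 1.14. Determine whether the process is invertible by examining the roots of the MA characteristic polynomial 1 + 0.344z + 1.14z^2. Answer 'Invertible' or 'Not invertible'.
\text{Not invertible}

The MA(q) characteristic polynomial is P(z) = 1 + 0.344z + 1.14z^2.
Invertibility requires all roots to lie outside the unit circle, i.e. |z| > 1 for every root.
Set 1 + (0.344) z + (1.14) z^2 = 0, i.e. a z^2 + b z + c = 0 with a = 1.14, b = 0.344, c = 1.
Discriminant D = b^2 - 4ac = (0.344)^2 - 4*(1.14)*1 = 0.118336 - (4.56) = -4.441664.
D < 0, so the roots are the complex-conjugate pair z = (-b +/- i sqrt(-D)) / (2a) = -0.1509 +/- 0.9244i.
For a conjugate pair |z|^2 = z * conj(z) = (product of roots) = c/a = 1/(1.14) = 0.877193, so |z| = sqrt(0.877193) = 0.9366 for both roots.
Moduli of all roots: 0.9366, 0.9366.
All moduli strictly greater than 1? No.
Verdict: Not invertible.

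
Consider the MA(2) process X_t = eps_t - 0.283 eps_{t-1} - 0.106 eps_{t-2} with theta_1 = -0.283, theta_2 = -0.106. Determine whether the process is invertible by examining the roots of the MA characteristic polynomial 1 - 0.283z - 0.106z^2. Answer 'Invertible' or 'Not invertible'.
\text{Invertible}

The MA(q) characteristic polynomial is P(z) = 1 - 0.283z - 0.106z^2.
Invertibility requires all roots to lie outside the unit circle, i.e. |z| > 1 for every root.
Set 1 + (-0.283) z + (-0.106) z^2 = 0, i.e. a z^2 + b z + c = 0 with a = -0.106, b = -0.283, c = 1.
Discriminant D = b^2 - 4ac = (-0.283)^2 - 4*(-0.106)*1 = 0.080089 - (-0.424) = 0.504089.
D >= 0, so the roots are real: z = (-b +/- sqrt(D)) / (2a) = (0.283 +/- 0.709992) / (-0.212).
  z_1 = (0.283 + 0.709992) / (-0.212) = -4.6839,   |z_1| = 4.6839.
  z_2 = (0.283 - 0.709992) / (-0.212) = 2.0141,   |z_2| = 2.0141.
Moduli of all roots: 4.6839, 2.0141.
All moduli strictly greater than 1? Yes.
Verdict: Invertible.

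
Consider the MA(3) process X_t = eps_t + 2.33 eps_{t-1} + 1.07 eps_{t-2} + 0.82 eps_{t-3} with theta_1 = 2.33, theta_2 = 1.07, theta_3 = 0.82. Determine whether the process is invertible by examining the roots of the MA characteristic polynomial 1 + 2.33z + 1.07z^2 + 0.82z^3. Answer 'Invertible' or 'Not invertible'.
\text{Not invertible}

The MA(q) characteristic polynomial is P(z) = 1 + 2.33z + 1.07z^2 + 0.82z^3.
Invertibility requires all roots to lie outside the unit circle, i.e. |z| > 1 for every root.
Degree 3: look for a simple real root z0 first, then factor out (1 - z/z0) and solve the remaining quadratic.
Testing z0 = -0.5: P(-0.5) = 1 + (2.33)(-0.5) + (1.07)(-0.5)^2 + (0.82)(-0.5)^3
  = 1 + (-1.165) + (0.2675) + (-0.1025) = 0.  So z_0 = -0.5 is a root, |z_0| = 0.5.
Divide out the factor (1 + 2 z) = (1 - z/z0) (since 1/z0 = -2):
  P(z) = (1 + 2 z)(1 + (0.33) z + (0.41) z^2)
  [check: z-coef 0.33 - (-2) = 2.33; z^2-coef 0.41 - (-2)(0.33) = 1.07; z^3-coef -(-2)(0.41) = 0.82.]
Remaining roots from the quadratic factor 1 + (0.33) z + (0.41) z^2:
  Set 1 + (0.33) z + (0.41) z^2 = 0, i.e. a z^2 + b z + c = 0 with a = 0.41, b = 0.33, c = 1.
  Discriminant D = b^2 - 4ac = (0.33)^2 - 4*(0.41)*1 = 0.1089 - (1.64) = -1.5311.
  D < 0, so the roots are the complex-conjugate pair z = (-b +/- i sqrt(-D)) / (2a) = -0.4024 +/- 1.509i.
  For a conjugate pair |z|^2 = z * conj(z) = (product of roots) = c/a = 1/(0.41) = 2.439024, so |z| = sqrt(2.439024) = 1.5617 for both roots.
Moduli of all roots: 0.5000, 1.5617, 1.5617.
All moduli strictly greater than 1? No.
Verdict: Not invertible.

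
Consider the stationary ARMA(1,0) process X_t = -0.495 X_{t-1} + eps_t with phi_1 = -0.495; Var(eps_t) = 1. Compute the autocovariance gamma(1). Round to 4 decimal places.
\gamma(1) = -0.6557

Multiply the model equation by X_{t-k} and take expectations. With theta_0 = psi_0 = 1 and psi_j the MA(infinity) weights, this gives
  gamma(k) - sum_i phi_i gamma(k-i) = c_k,
  c_k = sigma^2 * sum_{j=k..q} theta_j psi_{j-k}   (c_k = 0 for k > q),
using gamma(-m) = gamma(m).
Pure AR (q = 0): c_0 = sigma^2 = 1, c_k = 0 for k >= 1.
Equations for k = 0 and k = 1 (AR order 1):
  gamma(0) = phi_1 gamma(1) + c_0
  gamma(1) = phi_1 gamma(0) + c_1
Substituting the second into the first: gamma(0) (1 - phi_1^2) = c_0 + phi_1 c_1, so
  gamma(0) = c_0 / (1 - phi_1^2) = 1 / (1 - (-0.495)^2) = 1 / 0.754975 = 1.324547.
  gamma(1) = phi_1 gamma(0) = (-0.495)(1.324547) = -0.655651.
Therefore gamma(1) = -0.6557 (to 4 decimal places).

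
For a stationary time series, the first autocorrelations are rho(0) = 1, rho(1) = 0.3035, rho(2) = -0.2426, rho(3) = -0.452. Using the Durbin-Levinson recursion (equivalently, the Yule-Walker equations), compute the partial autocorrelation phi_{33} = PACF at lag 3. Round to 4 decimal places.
\phi_{33} = -0.3051

The PACF at lag k is phi_{kk}, the last component of the solution
to the Yule-Walker system G_k phi = r_k where
  (G_k)_{ij} = rho(|i - j|), (r_k)_i = rho(i), i,j = 1..k.
Equivalently, Durbin-Levinson gives phi_{kk} iteratively:
  phi_{11} = rho(1)
  phi_{kk} = [rho(k) - sum_{j=1..k-1} phi_{k-1,j} rho(k-j)]
            / [1 - sum_{j=1..k-1} phi_{k-1,j} rho(j)],
  phi_{k,j} = phi_{k-1,j} - phi_{kk} phi_{k-1,k-j},  j = 1..k-1.
Step k = 1:
  phi_11 = rho(1) = 0.3035.
Step k = 2:
  phi_22 = [rho(2) - phi_11 rho(1)] / [1 - phi_11 rho(1)] = [-0.2426 - (0.3035)(0.3035)] / [1 - (0.3035)(0.3035)]
         = -0.33471225 / 0.90788775 = -0.368671.
  Update: phi_21 = phi_11 - phi_22 phi_11 = 0.3035 - (-0.368671)(0.3035) = 0.415392.
Step k = 3:
  phi_33 = [rho(3) - phi_21 rho(2) - phi_22 rho(1)] / [1 - phi_21 rho(1) - phi_22 rho(2)]
    numerator   = -0.452 - (0.415392)(-0.2426) - (-0.368671)(0.3035) = -0.23933419
    denominator = 1 - (0.415392)(0.3035) - (-0.368671)(-0.2426) = 0.78448892
  phi_33 = -0.23933419 / 0.78448892 = -0.3051.
Therefore phi_{33} = -0.3051.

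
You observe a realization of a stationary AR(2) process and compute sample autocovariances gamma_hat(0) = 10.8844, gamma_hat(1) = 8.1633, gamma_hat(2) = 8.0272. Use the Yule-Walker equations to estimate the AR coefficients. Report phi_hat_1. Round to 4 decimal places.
\hat\phi_{1} = 0.4500

The Yule-Walker equations for an AR(p) process read, in matrix form,
  Gamma_p phi = r_p,   with   (Gamma_p)_{ij} = gamma(|i - j|),
                       (r_p)_i = gamma(i),   i,j = 1..p.
Substitute the sample gammas (Toeplitz matrix and right-hand side of size 2):
  Gamma_p = [[10.8844, 8.1633], [8.1633, 10.8844]]
  r_p     = [8.1633, 8.0272]
Written out:
  10.8844 phi_1 + 8.1633 phi_2 = 8.1633
  8.1633 phi_1 + 10.8844 phi_2 = 8.0272
Solve by Cramer's rule:
  det = gamma(0)^2 - gamma(1)^2 = (10.8844)^2 - (8.1633)^2 = 118.47016336 - 66.63946689 = 51.83069647
  phi_hat_1 = [gamma(1) gamma(0) - gamma(1) gamma(2)] / det = [(8.1633)(10.8844) - (8.1633)(8.0272)] / 51.83069647 = 23.32418076 / 51.83069647 = 0.45
  phi_hat_2 = [gamma(0) gamma(2) - gamma(1)^2] / det = [(10.8844)(8.0272) - (8.1633)^2] / 51.83069647 = 20.73178879 / 51.83069647 = 0.4
So phi_hat = [0.4500, 0.4000].
Therefore phi_hat_1 = 0.4500.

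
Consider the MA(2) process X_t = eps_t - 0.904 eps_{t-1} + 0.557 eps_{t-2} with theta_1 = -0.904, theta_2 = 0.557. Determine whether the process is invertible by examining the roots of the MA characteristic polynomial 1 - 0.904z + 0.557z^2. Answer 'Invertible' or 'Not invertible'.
\text{Invertible}

The MA(q) characteristic polynomial is P(z) = 1 - 0.904z + 0.557z^2.
Invertibility requires all roots to lie outside the unit circle, i.e. |z| > 1 for every root.
Set 1 + (-0.904) z + (0.557) z^2 = 0, i.e. a z^2 + b z + c = 0 with a = 0.557, b = -0.904, c = 1.
Discriminant D = b^2 - 4ac = (-0.904)^2 - 4*(0.557)*1 = 0.817216 - (2.228) = -1.410784.
D < 0, so the roots are the complex-conjugate pair z = (-b +/- i sqrt(-D)) / (2a) = 0.8115 +/- 1.0662i.
For a conjugate pair |z|^2 = z * conj(z) = (product of roots) = c/a = 1/(0.557) = 1.795332, so |z| = sqrt(1.795332) = 1.3399 for both roots.
Moduli of all roots: 1.3399, 1.3399.
All moduli strictly greater than 1? Yes.
Verdict: Invertible.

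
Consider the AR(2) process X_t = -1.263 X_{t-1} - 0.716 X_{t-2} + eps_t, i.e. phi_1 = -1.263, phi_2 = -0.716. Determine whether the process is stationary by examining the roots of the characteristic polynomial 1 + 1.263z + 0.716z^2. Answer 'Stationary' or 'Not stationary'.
\text{Stationary}

The AR(p) characteristic polynomial is P(z) = 1 + 1.263z + 0.716z^2.
Stationarity requires all roots to lie outside the unit circle, i.e. |z| > 1 for every root.
Set 1 + (1.263) z + (0.716) z^2 = 0, i.e. a z^2 + b z + c = 0 with a = 0.716, b = 1.263, c = 1.
Discriminant D = b^2 - 4ac = (1.263)^2 - 4*(0.716)*1 = 1.595169 - (2.864) = -1.268831.
D < 0, so the roots are the complex-conjugate pair z = (-b +/- i sqrt(-D)) / (2a) = -0.882 +/- 0.7866i.
For a conjugate pair |z|^2 = z * conj(z) = (product of roots) = c/a = 1/(0.716) = 1.396648, so |z| = sqrt(1.396648) = 1.1818 for both roots.
Moduli of all roots: 1.1818, 1.1818.
All moduli strictly greater than 1? Yes.
Verdict: Stationary.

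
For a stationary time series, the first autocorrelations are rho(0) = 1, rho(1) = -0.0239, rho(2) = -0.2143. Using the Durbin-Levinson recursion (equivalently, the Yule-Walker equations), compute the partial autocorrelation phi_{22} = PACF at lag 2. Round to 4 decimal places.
\phi_{22} = -0.2150

The PACF at lag k is phi_{kk}, the last component of the solution
to the Yule-Walker system G_k phi = r_k where
  (G_k)_{ij} = rho(|i - j|), (r_k)_i = rho(i), i,j = 1..k.
Equivalently, Durbin-Levinson gives phi_{kk} iteratively:
  phi_{11} = rho(1)
  phi_{kk} = [rho(k) - sum_{j=1..k-1} phi_{k-1,j} rho(k-j)]
            / [1 - sum_{j=1..k-1} phi_{k-1,j} rho(j)],
  phi_{k,j} = phi_{k-1,j} - phi_{kk} phi_{k-1,k-j},  j = 1..k-1.
Step k = 1:
  phi_11 = rho(1) = -0.0239.
Step k = 2:
  phi_22 = [rho(2) - phi_11 rho(1)] / [1 - phi_11 rho(1)] = [-0.2143 - (-0.0239)(-0.0239)] / [1 - (-0.0239)(-0.0239)]
         = -0.21487121 / 0.99942879 = -0.215.
Therefore phi_{22} = -0.2150.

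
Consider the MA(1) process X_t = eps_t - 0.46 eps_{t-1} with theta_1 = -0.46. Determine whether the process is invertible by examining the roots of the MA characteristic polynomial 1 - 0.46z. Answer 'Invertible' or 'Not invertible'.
\text{Invertible}

The MA(q) characteristic polynomial is P(z) = 1 - 0.46z.
Invertibility requires all roots to lie outside the unit circle, i.e. |z| > 1 for every root.
This is linear in z: 1 + (-0.46) z = 0  =>  z = -1/(-0.46) = 2.173913,  |z| = 2.173913.
Moduli of all roots: 2.1739.
All moduli strictly greater than 1? Yes.
Verdict: Invertible.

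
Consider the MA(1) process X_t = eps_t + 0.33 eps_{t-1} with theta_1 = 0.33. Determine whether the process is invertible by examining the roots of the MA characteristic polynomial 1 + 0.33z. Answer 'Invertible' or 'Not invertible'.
\text{Invertible}

The MA(q) characteristic polynomial is P(z) = 1 + 0.33z.
Invertibility requires all roots to lie outside the unit circle, i.e. |z| > 1 for every root.
This is linear in z: 1 + (0.33) z = 0  =>  z = -1/(0.33) = -3.030303,  |z| = 3.030303.
Moduli of all roots: 3.0303.
All moduli strictly greater than 1? Yes.
Verdict: Invertible.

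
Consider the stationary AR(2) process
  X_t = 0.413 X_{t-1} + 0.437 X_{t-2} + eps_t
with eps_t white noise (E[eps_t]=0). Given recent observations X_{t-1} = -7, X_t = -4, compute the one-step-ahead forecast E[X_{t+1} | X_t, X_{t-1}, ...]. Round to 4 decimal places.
E[X_{t+1} \mid \mathcal F_t] = -4.7110

For an AR(p) model X_t = c + sum_i phi_i X_{t-i} + eps_t, the
one-step-ahead conditional mean is
  E[X_{t+1} | X_t, ...] = c + sum_i phi_i X_{t+1-i}.
Substitute known values:
  E[X_{t+1} | ...] = (0.413) * (-4) + (0.437) * (-7)
                   = -4.7110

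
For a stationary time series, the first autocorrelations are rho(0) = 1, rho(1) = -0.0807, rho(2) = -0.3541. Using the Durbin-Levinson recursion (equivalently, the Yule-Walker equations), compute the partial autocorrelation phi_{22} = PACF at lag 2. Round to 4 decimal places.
\phi_{22} = -0.3630

The PACF at lag k is phi_{kk}, the last component of the solution
to the Yule-Walker system G_k phi = r_k where
  (G_k)_{ij} = rho(|i - j|), (r_k)_i = rho(i), i,j = 1..k.
Equivalently, Durbin-Levinson gives phi_{kk} iteratively:
  phi_{11} = rho(1)
  phi_{kk} = [rho(k) - sum_{j=1..k-1} phi_{k-1,j} rho(k-j)]
            / [1 - sum_{j=1..k-1} phi_{k-1,j} rho(j)],
  phi_{k,j} = phi_{k-1,j} - phi_{kk} phi_{k-1,k-j},  j = 1..k-1.
Step k = 1:
  phi_11 = rho(1) = -0.0807.
Step k = 2:
  phi_22 = [rho(2) - phi_11 rho(1)] / [1 - phi_11 rho(1)] = [-0.3541 - (-0.0807)(-0.0807)] / [1 - (-0.0807)(-0.0807)]
         = -0.36061249 / 0.99348751 = -0.363.
Therefore phi_{22} = -0.3630.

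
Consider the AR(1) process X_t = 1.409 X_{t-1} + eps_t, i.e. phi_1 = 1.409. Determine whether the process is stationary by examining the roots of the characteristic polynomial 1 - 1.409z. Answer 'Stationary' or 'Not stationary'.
\text{Not stationary}

The AR(p) characteristic polynomial is P(z) = 1 - 1.409z.
Stationarity requires all roots to lie outside the unit circle, i.e. |z| > 1 for every root.
This is linear in z: 1 + (-1.409) z = 0  =>  z = -1/(-1.409) = 0.709723,  |z| = 0.709723.
Moduli of all roots: 0.7097.
All moduli strictly greater than 1? No.
Verdict: Not stationary.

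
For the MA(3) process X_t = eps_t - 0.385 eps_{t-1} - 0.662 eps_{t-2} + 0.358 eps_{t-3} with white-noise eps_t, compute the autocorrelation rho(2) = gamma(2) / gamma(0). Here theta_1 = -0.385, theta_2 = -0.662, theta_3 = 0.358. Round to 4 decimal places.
\rho(2) = -0.4665

For an MA(q) process with theta_0 = 1, the autocovariance is
  gamma(k) = sigma^2 * sum_{i=0..q-k} theta_i * theta_{i+k},
and rho(k) = gamma(k) / gamma(0). Sigma^2 cancels.
  numerator   = (1)*(-0.662) + (-0.385)*(0.358) = -0.79983.
  denominator = (1)^2 + (-0.385)^2 + (-0.662)^2 + (0.358)^2 = 1.714633.
  rho(2) = -0.79983 / 1.714633 = -0.4665.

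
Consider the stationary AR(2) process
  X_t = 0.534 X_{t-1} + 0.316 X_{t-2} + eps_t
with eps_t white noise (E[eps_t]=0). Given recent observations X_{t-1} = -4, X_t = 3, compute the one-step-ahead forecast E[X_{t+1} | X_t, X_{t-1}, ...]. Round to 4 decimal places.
E[X_{t+1} \mid \mathcal F_t] = 0.3380

For an AR(p) model X_t = c + sum_i phi_i X_{t-i} + eps_t, the
one-step-ahead conditional mean is
  E[X_{t+1} | X_t, ...] = c + sum_i phi_i X_{t+1-i}.
Substitute known values:
  E[X_{t+1} | ...] = (0.534) * (3) + (0.316) * (-4)
                   = 0.3380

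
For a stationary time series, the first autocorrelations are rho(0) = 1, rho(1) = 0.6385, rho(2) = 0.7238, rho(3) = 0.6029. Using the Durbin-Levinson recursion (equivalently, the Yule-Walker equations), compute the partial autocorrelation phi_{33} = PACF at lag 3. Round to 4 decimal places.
\phi_{33} = 0.1101

The PACF at lag k is phi_{kk}, the last component of the solution
to the Yule-Walker system G_k phi = r_k where
  (G_k)_{ij} = rho(|i - j|), (r_k)_i = rho(i), i,j = 1..k.
Equivalently, Durbin-Levinson gives phi_{kk} iteratively:
  phi_{11} = rho(1)
  phi_{kk} = [rho(k) - sum_{j=1..k-1} phi_{k-1,j} rho(k-j)]
            / [1 - sum_{j=1..k-1} phi_{k-1,j} rho(j)],
  phi_{k,j} = phi_{k-1,j} - phi_{kk} phi_{k-1,k-j},  j = 1..k-1.
Step k = 1:
  phi_11 = rho(1) = 0.6385.
Step k = 2:
  phi_22 = [rho(2) - phi_11 rho(1)] / [1 - phi_11 rho(1)] = [0.7238 - (0.6385)(0.6385)] / [1 - (0.6385)(0.6385)]
         = 0.31611775 / 0.59231775 = 0.533696.
  Update: phi_21 = phi_11 - phi_22 phi_11 = 0.6385 - (0.533696)(0.6385) = 0.297735.
Step k = 3:
  phi_33 = [rho(3) - phi_21 rho(2) - phi_22 rho(1)] / [1 - phi_21 rho(1) - phi_22 rho(2)]
    numerator   = 0.6029 - (0.297735)(0.7238) - (0.533696)(0.6385) = 0.0466344
    denominator = 1 - (0.297735)(0.6385) - (0.533696)(0.7238) = 0.4236069
  phi_33 = 0.0466344 / 0.4236069 = 0.1101.
Therefore phi_{33} = 0.1101.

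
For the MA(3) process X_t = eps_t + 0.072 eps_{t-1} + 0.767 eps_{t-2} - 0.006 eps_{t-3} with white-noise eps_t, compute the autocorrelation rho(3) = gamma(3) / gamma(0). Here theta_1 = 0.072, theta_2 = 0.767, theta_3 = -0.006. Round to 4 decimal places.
\rho(3) = -0.0038

For an MA(q) process with theta_0 = 1, the autocovariance is
  gamma(k) = sigma^2 * sum_{i=0..q-k} theta_i * theta_{i+k},
and rho(k) = gamma(k) / gamma(0). Sigma^2 cancels.
  numerator   = (1)*(-0.006) = -0.006.
  denominator = (1)^2 + (0.072)^2 + (0.767)^2 + (-0.006)^2 = 1.593509.
  rho(3) = -0.006 / 1.593509 = -0.0038.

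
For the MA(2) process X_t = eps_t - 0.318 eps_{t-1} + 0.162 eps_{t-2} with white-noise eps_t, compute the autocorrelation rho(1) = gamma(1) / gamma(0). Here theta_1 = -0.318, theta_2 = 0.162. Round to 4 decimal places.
\rho(1) = -0.3278

For an MA(q) process with theta_0 = 1, the autocovariance is
  gamma(k) = sigma^2 * sum_{i=0..q-k} theta_i * theta_{i+k},
and rho(k) = gamma(k) / gamma(0). Sigma^2 cancels.
  numerator   = (1)*(-0.318) + (-0.318)*(0.162) = -0.369516.
  denominator = (1)^2 + (-0.318)^2 + (0.162)^2 = 1.127368.
  rho(1) = -0.369516 / 1.127368 = -0.3278.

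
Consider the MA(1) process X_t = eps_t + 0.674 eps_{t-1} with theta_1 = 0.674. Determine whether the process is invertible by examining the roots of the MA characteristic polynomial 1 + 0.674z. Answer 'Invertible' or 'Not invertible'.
\text{Invertible}

The MA(q) characteristic polynomial is P(z) = 1 + 0.674z.
Invertibility requires all roots to lie outside the unit circle, i.e. |z| > 1 for every root.
This is linear in z: 1 + (0.674) z = 0  =>  z = -1/(0.674) = -1.48368,  |z| = 1.48368.
Moduli of all roots: 1.4837.
All moduli strictly greater than 1? Yes.
Verdict: Invertible.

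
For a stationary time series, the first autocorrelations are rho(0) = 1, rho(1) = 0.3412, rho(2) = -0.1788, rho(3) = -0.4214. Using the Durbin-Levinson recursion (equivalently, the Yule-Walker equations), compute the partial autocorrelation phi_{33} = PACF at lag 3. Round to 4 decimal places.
\phi_{33} = -0.2879

The PACF at lag k is phi_{kk}, the last component of the solution
to the Yule-Walker system G_k phi = r_k where
  (G_k)_{ij} = rho(|i - j|), (r_k)_i = rho(i), i,j = 1..k.
Equivalently, Durbin-Levinson gives phi_{kk} iteratively:
  phi_{11} = rho(1)
  phi_{kk} = [rho(k) - sum_{j=1..k-1} phi_{k-1,j} rho(k-j)]
            / [1 - sum_{j=1..k-1} phi_{k-1,j} rho(j)],
  phi_{k,j} = phi_{k-1,j} - phi_{kk} phi_{k-1,k-j},  j = 1..k-1.
Step k = 1:
  phi_11 = rho(1) = 0.3412.
Step k = 2:
  phi_22 = [rho(2) - phi_11 rho(1)] / [1 - phi_11 rho(1)] = [-0.1788 - (0.3412)(0.3412)] / [1 - (0.3412)(0.3412)]
         = -0.29521744 / 0.88358256 = -0.334114.
  Update: phi_21 = phi_11 - phi_22 phi_11 = 0.3412 - (-0.334114)(0.3412) = 0.4552.
Step k = 3:
  phi_33 = [rho(3) - phi_21 rho(2) - phi_22 rho(1)] / [1 - phi_21 rho(1) - phi_22 rho(2)]
    numerator   = -0.4214 - (0.4552)(-0.1788) - (-0.334114)(0.3412) = -0.22601054
    denominator = 1 - (0.4552)(0.3412) - (-0.334114)(-0.1788) = 0.78494623
  phi_33 = -0.22601054 / 0.78494623 = -0.2879.
Therefore phi_{33} = -0.2879.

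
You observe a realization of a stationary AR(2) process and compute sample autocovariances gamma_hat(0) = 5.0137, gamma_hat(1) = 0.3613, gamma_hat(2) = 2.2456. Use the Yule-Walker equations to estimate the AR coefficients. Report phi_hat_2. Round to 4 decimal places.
\hat\phi_{2} = 0.4450

The Yule-Walker equations for an AR(p) process read, in matrix form,
  Gamma_p phi = r_p,   with   (Gamma_p)_{ij} = gamma(|i - j|),
                       (r_p)_i = gamma(i),   i,j = 1..p.
Substitute the sample gammas (Toeplitz matrix and right-hand side of size 2):
  Gamma_p = [[5.0137, 0.3613], [0.3613, 5.0137]]
  r_p     = [0.3613, 2.2456]
Written out:
  5.0137 phi_1 + 0.3613 phi_2 = 0.3613
  0.3613 phi_1 + 5.0137 phi_2 = 2.2456
Solve by Cramer's rule:
  det = gamma(0)^2 - gamma(1)^2 = (5.0137)^2 - (0.3613)^2 = 25.13718769 - 0.13053769 = 25.00665
  phi_hat_1 = [gamma(1) gamma(0) - gamma(1) gamma(2)] / det = [(0.3613)(5.0137) - (0.3613)(2.2456)] / 25.00665 = 1.00011453 / 25.00665 = 0.04
  phi_hat_2 = [gamma(0) gamma(2) - gamma(1)^2] / det = [(5.0137)(2.2456) - (0.3613)^2] / 25.00665 = 11.12822703 / 25.00665 = 0.445
So phi_hat = [0.0400, 0.4450].
Therefore phi_hat_2 = 0.4450.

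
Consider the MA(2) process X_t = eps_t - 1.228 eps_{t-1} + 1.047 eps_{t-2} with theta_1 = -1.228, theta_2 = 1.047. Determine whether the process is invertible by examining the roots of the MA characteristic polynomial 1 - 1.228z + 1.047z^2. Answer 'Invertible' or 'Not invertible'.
\text{Not invertible}

The MA(q) characteristic polynomial is P(z) = 1 - 1.228z + 1.047z^2.
Invertibility requires all roots to lie outside the unit circle, i.e. |z| > 1 for every root.
Set 1 + (-1.228) z + (1.047) z^2 = 0, i.e. a z^2 + b z + c = 0 with a = 1.047, b = -1.228, c = 1.
Discriminant D = b^2 - 4ac = (-1.228)^2 - 4*(1.047)*1 = 1.507984 - (4.188) = -2.680016.
D < 0, so the roots are the complex-conjugate pair z = (-b +/- i sqrt(-D)) / (2a) = 0.5864 +/- 0.7818i.
For a conjugate pair |z|^2 = z * conj(z) = (product of roots) = c/a = 1/(1.047) = 0.95511, so |z| = sqrt(0.95511) = 0.9773 for both roots.
Moduli of all roots: 0.9773, 0.9773.
All moduli strictly greater than 1? No.
Verdict: Not invertible.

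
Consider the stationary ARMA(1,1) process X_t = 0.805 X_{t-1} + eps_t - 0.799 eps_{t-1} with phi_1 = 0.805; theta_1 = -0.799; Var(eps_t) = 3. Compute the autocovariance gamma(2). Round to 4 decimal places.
\gamma(2) = 0.0147

Multiply the model equation by X_{t-k} and take expectations. With theta_0 = psi_0 = 1 and psi_j the MA(infinity) weights, this gives
  gamma(k) - sum_i phi_i gamma(k-i) = c_k,
  c_k = sigma^2 * sum_{j=k..q} theta_j psi_{j-k}   (c_k = 0 for k > q),
using gamma(-m) = gamma(m).
psi-weights needed (psi_j = theta_j + sum_i phi_i psi_{j-i}):
  psi_1 = theta_1 + phi_1 = -0.799 + (0.805) = 0.006
Right-hand sides:
  c_0 = sigma^2 (1 + theta_1 psi_1) = 3 * (1 + (-0.799)(0.006)) = 3 * 0.995206 = 2.985618
  c_1 = sigma^2 theta_1 = 3 * (-0.799) = -2.397
  c_2 = 0
Equations for k = 0 and k = 1 (AR order 1):
  gamma(0) = phi_1 gamma(1) + c_0
  gamma(1) = phi_1 gamma(0) + c_1
Substituting the second into the first: gamma(0) (1 - phi_1^2) = c_0 + phi_1 c_1, so
  gamma(0) = (c_0 + phi_1 c_1) / (1 - phi_1^2) = (2.985618 + (0.805)(-2.397)) / (1 - (0.805)^2) = 1.056033 / 0.351975 = 3.000307.
  gamma(1) = phi_1 gamma(0) + c_1 = (0.805)(3.000307) + (-2.397) = 0.018247.
For k = 2 (> q): gamma(2) = phi_1 gamma(1) = (0.805)(0.018247) = 0.014689.
Therefore gamma(2) = 0.0147 (to 4 decimal places).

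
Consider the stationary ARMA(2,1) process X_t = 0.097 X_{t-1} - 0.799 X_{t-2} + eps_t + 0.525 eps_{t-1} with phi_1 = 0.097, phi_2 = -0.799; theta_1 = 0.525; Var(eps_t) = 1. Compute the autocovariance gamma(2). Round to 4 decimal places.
\gamma(2) = -2.9047

Multiply the model equation by X_{t-k} and take expectations. With theta_0 = psi_0 = 1 and psi_j the MA(infinity) weights, this gives
  gamma(k) - sum_i phi_i gamma(k-i) = c_k,
  c_k = sigma^2 * sum_{j=k..q} theta_j psi_{j-k}   (c_k = 0 for k > q),
using gamma(-m) = gamma(m).
psi-weights needed (psi_j = theta_j + sum_i phi_i psi_{j-i}):
  psi_1 = theta_1 + phi_1 = 0.525 + (0.097) = 0.622
Right-hand sides:
  c_0 = sigma^2 (1 + theta_1 psi_1) = 1 * (1 + (0.525)(0.622)) = 1 * 1.32655 = 1.32655
  c_1 = sigma^2 theta_1 = 1 * (0.525) = 0.525
  c_2 = 0
Equations for k = 0, 1, 2 (AR order 2, c_2 = 0):
  (E0) gamma(0) = phi_1 gamma(1) + phi_2 gamma(2) + c_0
  (E1) gamma(1) = phi_1 gamma(0) + phi_2 gamma(1) + c_1
  (E2) gamma(2) = phi_1 gamma(1) + phi_2 gamma(0)
From (E1): gamma(1) = A gamma(0) + B with
  A = phi_1 / (1 - phi_2) = 0.097 / 1.799 = 0.053919,   B = c_1 / (1 - phi_2) = 0.525 / 1.799 = 0.291829.
Insert (E2) into (E0): gamma(0) (1 - phi_2^2) = phi_1 (1 + phi_2) gamma(1) + c_0.
  phi_1 (1 + phi_2) = (0.097)(0.201) = 0.019497,   1 - phi_2^2 = 0.361599.
Replace gamma(1) by A gamma(0) + B and collect gamma(0):
  gamma(0) [0.361599 - (0.019497)(0.053919)] = (0.019497)(0.291829) + 1.32655
  gamma(0) * 0.360548 = 1.33224
  gamma(0) = 1.33224 / 0.360548 = 3.695044.
  gamma(1) = A gamma(0) + B = (0.053919)(3.695044) + (0.291829) = 0.491061.
  gamma(2) = phi_1 gamma(1) + phi_2 gamma(0) = (0.097)(0.491061) + (-0.799)(3.695044) = -2.904707.
Therefore gamma(2) = -2.9047 (to 4 decimal places).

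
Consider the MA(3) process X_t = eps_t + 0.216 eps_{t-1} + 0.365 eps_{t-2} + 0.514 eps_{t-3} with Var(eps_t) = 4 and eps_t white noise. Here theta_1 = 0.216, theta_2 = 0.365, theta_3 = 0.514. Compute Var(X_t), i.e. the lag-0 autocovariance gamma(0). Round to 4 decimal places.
\gamma(0) = 5.7763

For an MA(q) process X_t = eps_t + sum_i theta_i eps_{t-i} with
Var(eps_t) = sigma^2, the variance is
  gamma(0) = sigma^2 * (1 + sum_i theta_i^2).
  sum_i theta_i^2 = (0.216)^2 + (0.365)^2 + (0.514)^2 = 0.046656 + 0.133225 + 0.264196 = 0.444077.
  gamma(0) = 4 * (1 + 0.444077) = 4 * 1.444077 = 5.776308, which rounds to 5.7763.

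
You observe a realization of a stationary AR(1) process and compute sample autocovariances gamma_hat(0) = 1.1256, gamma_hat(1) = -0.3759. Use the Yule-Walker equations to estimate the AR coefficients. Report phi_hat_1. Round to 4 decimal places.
\hat\phi_{1} = -0.3340

The Yule-Walker equations for an AR(p) process read, in matrix form,
  Gamma_p phi = r_p,   with   (Gamma_p)_{ij} = gamma(|i - j|),
                       (r_p)_i = gamma(i),   i,j = 1..p.
Substitute the sample gammas (Toeplitz matrix and right-hand side of size 1):
  Gamma_p = [[1.1256]]
  r_p     = [-0.3759]
With p = 1 this is the single equation gamma(0) phi_1 = gamma(1):
  phi_hat_1 = gamma(1) / gamma(0) = -0.3759 / 1.1256 = -0.3340.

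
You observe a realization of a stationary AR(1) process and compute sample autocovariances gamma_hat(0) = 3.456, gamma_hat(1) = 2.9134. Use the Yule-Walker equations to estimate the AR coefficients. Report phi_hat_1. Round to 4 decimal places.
\hat\phi_{1} = 0.8430

The Yule-Walker equations for an AR(p) process read, in matrix form,
  Gamma_p phi = r_p,   with   (Gamma_p)_{ij} = gamma(|i - j|),
                       (r_p)_i = gamma(i),   i,j = 1..p.
Substitute the sample gammas (Toeplitz matrix and right-hand side of size 1):
  Gamma_p = [[3.456]]
  r_p     = [2.9134]
With p = 1 this is the single equation gamma(0) phi_1 = gamma(1):
  phi_hat_1 = gamma(1) / gamma(0) = 2.9134 / 3.456 = 0.8430.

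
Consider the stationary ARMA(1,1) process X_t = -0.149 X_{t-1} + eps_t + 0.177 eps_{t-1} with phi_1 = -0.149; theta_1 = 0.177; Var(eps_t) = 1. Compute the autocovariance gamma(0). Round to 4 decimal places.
\gamma(0) = 1.0008

Multiply the model equation by X_{t-k} and take expectations. With theta_0 = psi_0 = 1 and psi_j the MA(infinity) weights, this gives
  gamma(k) - sum_i phi_i gamma(k-i) = c_k,
  c_k = sigma^2 * sum_{j=k..q} theta_j psi_{j-k}   (c_k = 0 for k > q),
using gamma(-m) = gamma(m).
psi-weights needed (psi_j = theta_j + sum_i phi_i psi_{j-i}):
  psi_1 = theta_1 + phi_1 = 0.177 + (-0.149) = 0.028
Right-hand sides:
  c_0 = sigma^2 (1 + theta_1 psi_1) = 1 * (1 + (0.177)(0.028)) = 1 * 1.004956 = 1.004956
  c_1 = sigma^2 theta_1 = 1 * (0.177) = 0.177
  c_2 = 0
Equations for k = 0 and k = 1 (AR order 1):
  gamma(0) = phi_1 gamma(1) + c_0
  gamma(1) = phi_1 gamma(0) + c_1
Substituting the second into the first: gamma(0) (1 - phi_1^2) = c_0 + phi_1 c_1, so
  gamma(0) = (c_0 + phi_1 c_1) / (1 - phi_1^2) = (1.004956 + (-0.149)(0.177)) / (1 - (-0.149)^2) = 0.978583 / 0.977799 = 1.000802.
Therefore gamma(0) = 1.0008 (to 4 decimal places).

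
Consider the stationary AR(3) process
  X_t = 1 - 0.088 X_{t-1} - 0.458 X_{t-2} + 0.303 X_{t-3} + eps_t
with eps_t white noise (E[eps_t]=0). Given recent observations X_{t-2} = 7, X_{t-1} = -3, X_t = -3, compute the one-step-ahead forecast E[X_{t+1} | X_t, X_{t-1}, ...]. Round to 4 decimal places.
E[X_{t+1} \mid \mathcal F_t] = 4.7590

For an AR(p) model X_t = c + sum_i phi_i X_{t-i} + eps_t, the
one-step-ahead conditional mean is
  E[X_{t+1} | X_t, ...] = c + sum_i phi_i X_{t+1-i}.
Substitute known values:
  E[X_{t+1} | ...] = 1 + (-0.088) * (-3) + (-0.458) * (-3) + (0.303) * (7)
                   = 4.7590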